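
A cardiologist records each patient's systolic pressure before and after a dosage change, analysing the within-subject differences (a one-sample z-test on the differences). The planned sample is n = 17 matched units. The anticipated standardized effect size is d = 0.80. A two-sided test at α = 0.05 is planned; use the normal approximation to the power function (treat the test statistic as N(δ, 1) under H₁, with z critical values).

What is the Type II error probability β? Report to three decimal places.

Noncentrality parameter: δ = d·√n = 0.80 × √17 = 3.2985
Critical value for a two-sided test at α = 0.05: z_{α/2} = 1.960.
Power = Φ(δ − 1.960) + Φ(−δ − 1.960) = Φ(1.339) + Φ(-5.258) = 0.9096 + 0.0000 = 0.9096.
Type II error: β = 1 − power = 1 − 0.9096 = 0.0904.

β ≈ 0.090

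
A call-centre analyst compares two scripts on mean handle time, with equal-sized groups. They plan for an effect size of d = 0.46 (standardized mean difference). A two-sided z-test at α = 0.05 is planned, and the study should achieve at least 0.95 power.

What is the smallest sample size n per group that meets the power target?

n = 123 per group

Set Φ(δ − 1.960) = 0.95; then δ − 1.960 = Φ⁻¹(0.95) = 1.645, giving δ = 3.605.
(The Φ(−δ − z_{α/2}) term is vanishingly small for δ > 0 and is dropped in the standard sample-size formula.)
δ = d·√(n/2) ⇒ n = 2(δ/d)² = 2 × (3.605 / 0.46)² = 122.82.
Round up to the next whole unit.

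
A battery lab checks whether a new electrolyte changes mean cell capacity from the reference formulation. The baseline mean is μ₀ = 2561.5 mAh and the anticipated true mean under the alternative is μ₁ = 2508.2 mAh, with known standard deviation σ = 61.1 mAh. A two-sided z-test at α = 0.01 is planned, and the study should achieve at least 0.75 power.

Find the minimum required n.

Standardized effect: d = |μ₁ − μ₀| / σ = |2508.2 − 2561.5| / 61.1 = 0.8723
For power 0.75 need Φ(δ − z_{0.005}) = 0.75, so δ = z_{0.005} + z_{0.25} = 2.576 + 0.674 = 3.250.
(For δ > 0 the lower-tail rejection region contributes negligibly to power, so the one-term inversion is standard.)
δ = d·√n ⇒ n = (δ/d)² = (3.250 / 0.8723)² = 13.88.
Rounding up, n = 14.

n = 14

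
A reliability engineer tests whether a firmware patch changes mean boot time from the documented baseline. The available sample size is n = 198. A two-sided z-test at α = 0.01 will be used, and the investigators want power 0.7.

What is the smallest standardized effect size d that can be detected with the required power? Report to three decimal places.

d ≈ 0.220

Required noncentrality: δ = z_{0.005} + z_{0.30} = 2.576 + 0.524 = 3.100.
(Lower-tail contribution to power is negligible for δ > 0.)
δ = d·√n ⇒ d = δ/√n = 3.100/√198 = 0.2203.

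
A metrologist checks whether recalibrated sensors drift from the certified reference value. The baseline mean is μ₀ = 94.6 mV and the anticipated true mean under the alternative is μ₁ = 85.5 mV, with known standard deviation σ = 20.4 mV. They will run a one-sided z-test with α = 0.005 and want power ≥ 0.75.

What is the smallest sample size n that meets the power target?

Standardized effect: d = |μ₁ − μ₀| / σ = |85.5 − 94.6| / 20.4 = 0.4461
Set Φ(δ − 2.576) = 0.75; then δ − 2.576 = Φ⁻¹(0.75) = 0.674, giving δ = 3.250.
δ = d·√n ⇒ n = (δ/d)² = (3.250 / 0.4461)² = 53.09.
Rounding up, n = 54.

n = 54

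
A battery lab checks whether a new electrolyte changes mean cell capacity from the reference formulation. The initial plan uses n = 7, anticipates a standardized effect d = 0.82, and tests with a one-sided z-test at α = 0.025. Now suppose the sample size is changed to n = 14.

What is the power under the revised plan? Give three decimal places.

With n = 14: δ = d·√n = 0.82 × √14 = 3.0682. Critical value z_{0.025} = 1.960.
Revised power = Φ(δ − 1.960) = Φ(1.108) = 0.8661.

Power ≈ 0.866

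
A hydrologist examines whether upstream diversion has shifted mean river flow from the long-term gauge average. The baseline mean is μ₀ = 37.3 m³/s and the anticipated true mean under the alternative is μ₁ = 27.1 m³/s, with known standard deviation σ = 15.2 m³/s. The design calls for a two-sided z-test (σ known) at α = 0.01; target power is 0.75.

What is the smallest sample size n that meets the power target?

Standardized effect: d = |μ₁ − μ₀| / σ = |27.1 − 37.3| / 15.2 = 0.6711
Set Φ(δ − 2.576) = 0.75; then δ − 2.576 = Φ⁻¹(0.75) = 0.674, giving δ = 3.250.
(The Φ(−δ − z_{α/2}) term is vanishingly small for δ > 0 and is dropped in the standard sample-size formula.)
δ = d·√n ⇒ n = (δ/d)² = (3.250 / 0.6711)² = 23.46.
Round up to the next whole unit.

n = 24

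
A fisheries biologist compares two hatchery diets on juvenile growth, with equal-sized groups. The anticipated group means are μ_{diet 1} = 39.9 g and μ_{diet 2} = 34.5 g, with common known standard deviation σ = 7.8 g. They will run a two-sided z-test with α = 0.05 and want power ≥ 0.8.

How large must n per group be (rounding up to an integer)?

n = 33 per group

Standardized effect: d = |μ_{diet 1} − μ_{diet 2}| / σ = |39.9 − 34.5| / 7.8 = 0.6923
For power 0.8 need Φ(δ − z_{0.025}) = 0.8, so δ = z_{0.025} + z_{0.20} = 1.960 + 0.842 = 2.802.
(Ignoring the negligible lower-tail rejection probability gives the usual closed-form inversion.)
δ = d·√(n/2) ⇒ n = 2(δ/d)² = 2 × (2.802 / 0.6923)² = 32.75.
Rounding up, n = 33 per group.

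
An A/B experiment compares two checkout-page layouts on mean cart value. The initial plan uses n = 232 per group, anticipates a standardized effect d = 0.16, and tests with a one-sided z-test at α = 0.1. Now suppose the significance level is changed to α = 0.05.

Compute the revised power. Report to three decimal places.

Power ≈ 0.531

δ = d·√(n/2) = 0.16 × √(232/2) = 1.7233 (unchanged). New critical value: z_{0.05} = 1.645.
Revised power = Φ(δ − 1.645) = Φ(0.078) = 0.5312.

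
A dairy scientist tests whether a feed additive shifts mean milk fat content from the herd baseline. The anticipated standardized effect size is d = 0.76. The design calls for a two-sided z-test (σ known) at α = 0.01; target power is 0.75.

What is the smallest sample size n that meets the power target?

n = 19

For power 0.75 need Φ(δ − z_{0.005}) = 0.75, so δ = z_{0.005} + z_{0.25} = 2.576 + 0.674 = 3.250.
(Ignoring the negligible lower-tail rejection probability gives the usual closed-form inversion.)
δ = d·√n ⇒ n = (δ/d)² = (3.250 / 0.76)² = 18.29.
Rounding up, n = 19.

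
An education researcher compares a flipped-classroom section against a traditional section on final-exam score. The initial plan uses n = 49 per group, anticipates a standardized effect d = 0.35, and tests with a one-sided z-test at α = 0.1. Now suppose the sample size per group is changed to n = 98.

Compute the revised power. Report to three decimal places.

Power ≈ 0.879

With n = 98 per group: δ = d·√(n/2) = 0.35 × √(98/2) = 2.4500. Critical value z_{0.1} = 1.282.
Revised power = P(Z > 1.282 − δ) = Φ(1.168) = 0.8787.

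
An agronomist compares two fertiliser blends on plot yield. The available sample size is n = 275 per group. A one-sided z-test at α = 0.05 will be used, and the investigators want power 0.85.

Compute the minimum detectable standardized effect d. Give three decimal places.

Need Φ(δ − 1.645) = 0.85, so δ = 1.645 + 1.036 = 2.681.
δ = d·√(n/2) ⇒ d = δ/√(n/2) = 2.681/√(275/2) = 0.2287.

d ≈ 0.229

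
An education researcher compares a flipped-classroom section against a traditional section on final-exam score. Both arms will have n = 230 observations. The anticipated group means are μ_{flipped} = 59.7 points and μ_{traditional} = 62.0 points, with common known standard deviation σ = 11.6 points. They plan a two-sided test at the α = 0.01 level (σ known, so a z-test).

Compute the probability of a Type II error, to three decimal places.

Standardized effect: d = |μ_{flipped} − μ_{traditional}| / σ = |59.7 − 62.0| / 11.6 = 0.1983
Noncentrality parameter: δ = d·√(n/2) = 0.1983 × √(230/2) = 2.1263
Critical value for a two-sided test at α = 0.01: z_{α/2} = 2.576.
Power = Φ(δ − 2.576) + Φ(−δ − 2.576) = Φ(-0.450) + Φ(-4.702) = 0.3265 + 0.0000 = 0.3265.
Type II error: β = 1 − power = 1 − 0.3265 = 0.6735.

β ≈ 0.673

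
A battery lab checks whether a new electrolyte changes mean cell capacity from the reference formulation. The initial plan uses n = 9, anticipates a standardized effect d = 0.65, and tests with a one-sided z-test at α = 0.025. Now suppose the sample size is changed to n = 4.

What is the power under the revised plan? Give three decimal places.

Power ≈ 0.255

With n = 4: δ = d·√n = 0.65 × √4 = 1.3000. Critical value z_{0.025} = 1.960.
Revised power = P(Z > 1.960 − δ) = Φ(-0.660) = 0.2546.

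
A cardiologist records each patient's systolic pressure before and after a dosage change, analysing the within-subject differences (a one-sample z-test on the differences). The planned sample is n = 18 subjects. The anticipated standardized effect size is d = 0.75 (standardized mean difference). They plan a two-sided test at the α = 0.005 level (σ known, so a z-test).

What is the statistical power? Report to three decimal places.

Noncentrality parameter: δ = d·√n = 0.75 × √18 = 3.1820
Two-sided α = 0.005 → critical value z_{0.0025} = 2.807.
Power = Φ(δ − 2.807) + Φ(−δ − 2.807) = Φ(0.375) + Φ(-5.989) = 0.6461 + 0.0000 = 0.6461.

Power ≈ 0.646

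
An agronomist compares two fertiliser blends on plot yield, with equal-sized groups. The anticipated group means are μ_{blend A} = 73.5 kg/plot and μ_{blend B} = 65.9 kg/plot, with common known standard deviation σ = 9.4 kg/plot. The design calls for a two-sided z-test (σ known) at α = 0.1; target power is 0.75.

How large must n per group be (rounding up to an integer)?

Standardized effect: d = |μ_{blend A} − μ_{blend B}| / σ = |73.5 − 65.9| / 9.4 = 0.8085
Set Φ(δ − 1.645) = 0.75; then δ − 1.645 = Φ⁻¹(0.75) = 0.674, giving δ = 2.319.
(Ignoring the negligible lower-tail rejection probability gives the usual closed-form inversion.)
δ = d·√(n/2) ⇒ n = 2(δ/d)² = 2 × (2.319 / 0.8085)² = 16.46.
Round up to the next whole unit.

n = 17 per group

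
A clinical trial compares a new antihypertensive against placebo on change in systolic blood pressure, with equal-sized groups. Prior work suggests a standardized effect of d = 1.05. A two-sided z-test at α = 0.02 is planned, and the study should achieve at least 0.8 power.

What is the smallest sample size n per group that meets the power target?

For power 0.8 need Φ(δ − z_{0.01}) = 0.8, so δ = z_{0.01} + z_{0.20} = 2.326 + 0.842 = 3.168.
(For δ > 0 the lower-tail rejection region contributes negligibly to power, so the one-term inversion is standard.)
δ = d·√(n/2) ⇒ n = 2(δ/d)² = 2 × (3.168 / 1.05)² = 18.21.
Round up to the next whole unit.

n = 19 per group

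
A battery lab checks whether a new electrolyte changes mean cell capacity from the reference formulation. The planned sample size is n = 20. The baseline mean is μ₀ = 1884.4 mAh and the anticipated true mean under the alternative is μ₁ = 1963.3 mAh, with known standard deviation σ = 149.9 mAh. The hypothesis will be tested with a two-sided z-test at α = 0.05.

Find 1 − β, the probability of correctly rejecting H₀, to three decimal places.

Standardized effect: d = |μ₁ − μ₀| / σ = |1963.3 − 1884.4| / 149.9 = 0.5264
Noncentrality parameter: δ = d·√n = 0.5264 × √20 = 2.3539
Two-sided α = 0.05 → critical value z_{0.025} = 1.960.
Power = Φ(δ − 1.960) + Φ(−δ − 1.960) = Φ(0.394) + Φ(-4.314) = 0.6532 + 0.0000 = 0.6532.

Power ≈ 0.653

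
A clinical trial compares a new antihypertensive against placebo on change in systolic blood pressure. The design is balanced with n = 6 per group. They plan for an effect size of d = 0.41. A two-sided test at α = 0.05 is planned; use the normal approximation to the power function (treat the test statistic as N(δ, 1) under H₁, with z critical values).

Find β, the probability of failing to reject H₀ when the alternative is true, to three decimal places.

Noncentrality parameter: δ = d·√(n/2) = 0.41 × √(6/2) = 0.7101
Critical value for a two-sided test at α = 0.05: z_{α/2} = 1.960.
Power = Φ(δ − 1.960) + Φ(−δ − 1.960) = Φ(-1.250) + Φ(-2.670) = 0.1057 + 0.0038 = 0.1095.
Type II error: β = 1 − power = 1 − 0.1095 = 0.8905.

β ≈ 0.891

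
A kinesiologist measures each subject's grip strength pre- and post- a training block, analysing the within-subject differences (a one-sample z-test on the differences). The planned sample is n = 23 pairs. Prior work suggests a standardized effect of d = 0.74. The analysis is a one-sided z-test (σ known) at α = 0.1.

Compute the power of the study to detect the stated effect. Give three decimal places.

Noncentrality parameter: δ = d·√n = 0.74 × √23 = 3.5489
Critical value for a one-sided test at α = 0.1: z_α = 1.282.
Power = Φ(δ − 1.282) = Φ(2.267) = 0.9883.

Power ≈ 0.988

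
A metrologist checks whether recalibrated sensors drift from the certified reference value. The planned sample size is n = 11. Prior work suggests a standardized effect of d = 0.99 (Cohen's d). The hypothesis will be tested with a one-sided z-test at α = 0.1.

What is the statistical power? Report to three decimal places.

Noncentrality parameter: δ = d·√n = 0.99 × √11 = 3.2835
One-sided α = 0.1 → critical value z_{0.1} = 1.282.
Power = Φ(δ − 1.282) = Φ(2.002) = 0.9774.

Power ≈ 0.977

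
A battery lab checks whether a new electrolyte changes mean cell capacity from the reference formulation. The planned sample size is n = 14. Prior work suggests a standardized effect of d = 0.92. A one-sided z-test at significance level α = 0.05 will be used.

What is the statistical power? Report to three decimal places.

Power ≈ 0.964

Noncentrality parameter: δ = d·√n = 0.92 × √14 = 3.4423
One-sided α = 0.05 → critical value z_{0.05} = 1.645.
Power = P(Z > 1.645 − δ) = Φ(1.797) = 0.9639.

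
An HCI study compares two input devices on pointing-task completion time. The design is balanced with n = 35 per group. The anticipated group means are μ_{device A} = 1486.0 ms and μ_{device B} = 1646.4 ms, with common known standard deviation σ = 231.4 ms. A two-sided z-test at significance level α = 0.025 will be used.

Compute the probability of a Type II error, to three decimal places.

Standardized effect: d = |μ_{device A} − μ_{device B}| / σ = |1486.0 − 1646.4| / 231.4 = 0.6932
Noncentrality parameter: δ = d·√(n/2) = 0.6932 × √(35/2) = 2.8997
Two-sided α = 0.025 → critical value z_{0.0125} = 2.241.
Power = Φ(δ − 2.241) + Φ(−δ − 2.241) = Φ(0.658) + Φ(-5.141) = 0.7448 + 0.0000 = 0.7448.
Type II error: β = 1 − power = 1 − 0.7448 = 0.2552.

β ≈ 0.255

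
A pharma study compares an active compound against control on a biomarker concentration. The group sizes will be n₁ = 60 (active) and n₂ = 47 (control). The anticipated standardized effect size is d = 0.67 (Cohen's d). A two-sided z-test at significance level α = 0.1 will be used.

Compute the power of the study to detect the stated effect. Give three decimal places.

Power ≈ 0.964

Noncentrality parameter: δ = d / √(1/n₁ + 1/n₂) = 0.67 / √(1/60 + 1/47) = 3.4396
Two-sided α = 0.1 → critical value z_{0.05} = 1.645.
Power = Φ(δ − 1.645) + Φ(−δ − 1.645) = Φ(1.795) + Φ(-5.084) = 0.9637 + 0.0000 = 0.9637.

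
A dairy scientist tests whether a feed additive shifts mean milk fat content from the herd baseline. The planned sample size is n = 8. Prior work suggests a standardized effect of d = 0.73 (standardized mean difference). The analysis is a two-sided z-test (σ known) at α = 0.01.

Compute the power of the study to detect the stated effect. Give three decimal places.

Noncentrality parameter: δ = d·√n = 0.73 × √8 = 2.0648
Critical value for a two-sided test at α = 0.01: z_{α/2} = 2.576.
Power = Φ(δ − 2.576) + Φ(−δ − 2.576) = Φ(-0.511) + Φ(-4.641) = 0.3046 + 0.0000 = 0.3047.

Power ≈ 0.305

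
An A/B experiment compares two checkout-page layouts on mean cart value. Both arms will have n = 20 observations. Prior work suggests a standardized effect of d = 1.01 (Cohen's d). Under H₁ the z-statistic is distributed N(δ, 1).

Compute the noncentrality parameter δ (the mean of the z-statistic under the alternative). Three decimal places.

δ ≈ 3.194

The noncentrality parameter scales effect size by the design's sample-size factor: δ = d·√(n/2) = 1.01 × √(20/2) = 3.1939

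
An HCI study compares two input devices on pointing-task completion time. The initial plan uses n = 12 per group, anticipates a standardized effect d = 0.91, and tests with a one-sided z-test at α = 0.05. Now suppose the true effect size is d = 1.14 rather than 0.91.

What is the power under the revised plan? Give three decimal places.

Power ≈ 0.874

With d = 1.14: δ = d·√(n/2) = 1.14 × √(12/2) = 2.7924. Critical value z_{0.05} = 1.645.
Revised power = P(Z > 1.645 − δ) = Φ(1.148) = 0.8744.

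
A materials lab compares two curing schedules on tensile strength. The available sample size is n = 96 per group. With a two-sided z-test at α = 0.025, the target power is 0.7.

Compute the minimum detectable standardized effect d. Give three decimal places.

Required noncentrality: δ = z_{0.0125} + z_{0.30} = 2.241 + 0.524 = 2.766.
(The second rejection-region term Φ(−δ − z_{α/2}) is negligible and dropped.)
δ = d·√(n/2) ⇒ d = δ/√(n/2) = 2.766/√(96/2) = 0.3992.

d ≈ 0.399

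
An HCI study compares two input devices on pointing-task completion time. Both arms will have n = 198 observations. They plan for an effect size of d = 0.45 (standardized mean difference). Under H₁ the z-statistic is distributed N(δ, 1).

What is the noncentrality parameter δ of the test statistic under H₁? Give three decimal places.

The noncentrality parameter scales effect size by the design's sample-size factor: δ = d·√(n/2) = 0.45 × √(198/2) = 4.4774

δ ≈ 4.477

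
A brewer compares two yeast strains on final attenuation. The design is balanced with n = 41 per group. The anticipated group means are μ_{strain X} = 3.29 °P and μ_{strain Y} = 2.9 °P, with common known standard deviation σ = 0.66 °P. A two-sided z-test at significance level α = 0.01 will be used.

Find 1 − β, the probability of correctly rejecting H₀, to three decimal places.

Power ≈ 0.540

Standardized effect: d = |μ_{strain X} − μ_{strain Y}| / σ = |3.29 − 2.9| / 0.66 = 0.5909
Noncentrality parameter: δ = d·√(n/2) = 0.5909 × √(41/2) = 2.6755
Critical value for a two-sided test at α = 0.01: z_{α/2} = 2.576.
Power = Φ(δ − 2.576) + Φ(−δ − 2.576) = Φ(0.100) + Φ(-5.251) = 0.5397 + 0.0000 = 0.5397.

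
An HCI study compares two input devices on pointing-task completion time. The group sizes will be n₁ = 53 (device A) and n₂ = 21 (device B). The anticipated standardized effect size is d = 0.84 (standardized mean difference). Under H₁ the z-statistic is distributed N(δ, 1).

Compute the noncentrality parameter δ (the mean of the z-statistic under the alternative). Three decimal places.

The noncentrality parameter scales effect size by the design's sample-size factor: δ = d / √(1/n₁ + 1/n₂) = 0.84 / √(1/53 + 1/21) = 3.2577

δ ≈ 3.258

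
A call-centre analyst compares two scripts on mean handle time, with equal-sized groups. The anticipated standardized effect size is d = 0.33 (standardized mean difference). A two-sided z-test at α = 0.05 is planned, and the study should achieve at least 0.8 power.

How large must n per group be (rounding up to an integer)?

For power 0.8 need Φ(δ − z_{0.025}) = 0.8, so δ = z_{0.025} + z_{0.20} = 1.960 + 0.842 = 2.802.
(Ignoring the negligible lower-tail rejection probability gives the usual closed-form inversion.)
δ = d·√(n/2) ⇒ n = 2(δ/d)² = 2 × (2.802 / 0.33)² = 144.15.
Rounding up, n = 145 per group.

n = 145 per group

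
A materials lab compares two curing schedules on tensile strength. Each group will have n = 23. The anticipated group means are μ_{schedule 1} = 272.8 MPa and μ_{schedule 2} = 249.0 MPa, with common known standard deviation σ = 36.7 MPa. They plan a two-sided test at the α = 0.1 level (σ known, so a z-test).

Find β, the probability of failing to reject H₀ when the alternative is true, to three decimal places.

Standardized effect: d = |μ_{schedule 1} − μ_{schedule 2}| / σ = |272.8 − 249.0| / 36.7 = 0.6485
Noncentrality parameter: δ = d·√(n/2) = 0.6485 × √(23/2) = 2.1992
Two-sided α = 0.1 → critical value z_{0.05} = 1.645.
Power = Φ(δ − 1.645) + Φ(−δ − 1.645) = Φ(0.554) + Φ(-3.844) = 0.7103 + 0.0001 = 0.7104.
Type II error: β = 1 − power = 1 − 0.7104 = 0.2896.

β ≈ 0.290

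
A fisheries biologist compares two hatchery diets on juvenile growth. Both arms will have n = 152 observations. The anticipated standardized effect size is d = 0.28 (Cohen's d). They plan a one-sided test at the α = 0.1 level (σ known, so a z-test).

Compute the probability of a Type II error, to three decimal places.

β ≈ 0.123

Noncentrality parameter: δ = d·√(n/2) = 0.28 × √(152/2) = 2.4410
One-sided α = 0.1 → critical value z_{0.1} = 1.282.
Power = P(Z > 1.282 − δ) = Φ(1.159) = 0.8769.
Type II error: β = 1 − power = 1 − 0.8769 = 0.1231.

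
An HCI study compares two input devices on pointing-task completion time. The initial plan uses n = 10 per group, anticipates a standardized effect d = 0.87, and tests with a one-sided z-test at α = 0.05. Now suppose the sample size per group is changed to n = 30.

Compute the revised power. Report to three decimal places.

With n = 30 per group: δ = d·√(n/2) = 0.87 × √(30/2) = 3.3695. Critical value z_{0.05} = 1.645.
Revised power = Φ(δ − 1.645) = Φ(1.725) = 0.9577.

Power ≈ 0.958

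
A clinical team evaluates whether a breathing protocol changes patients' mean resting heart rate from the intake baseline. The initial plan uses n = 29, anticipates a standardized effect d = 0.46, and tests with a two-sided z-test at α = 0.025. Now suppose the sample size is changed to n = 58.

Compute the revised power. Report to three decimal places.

Power ≈ 0.896

With n = 58: δ = d·√n = 0.46 × √58 = 3.5033. Critical value z_{0.0125} = 2.241.
Revised power = Φ(δ − 2.241) + Φ(−δ − 2.241) = Φ(1.262) + Φ(-5.745) = 0.8965 + 0.0000 = 0.8965.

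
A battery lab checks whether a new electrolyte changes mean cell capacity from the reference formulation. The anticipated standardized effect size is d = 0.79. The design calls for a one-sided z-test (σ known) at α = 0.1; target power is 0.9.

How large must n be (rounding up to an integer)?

For power 0.9 need Φ(δ − z_{0.1}) = 0.9, so δ = z_{0.1} + z_{0.10} = 1.282 + 1.282 = 2.563.
δ = d·√n ⇒ n = (δ/d)² = (2.563 / 0.79)² = 10.53.
Rounding up, n = 11.

n = 11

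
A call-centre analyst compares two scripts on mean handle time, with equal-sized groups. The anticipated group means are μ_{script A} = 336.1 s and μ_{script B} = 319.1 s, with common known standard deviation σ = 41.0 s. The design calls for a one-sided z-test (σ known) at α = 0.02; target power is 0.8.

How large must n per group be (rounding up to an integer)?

n = 98 per group

Standardized effect: d = |μ_{script A} − μ_{script B}| / σ = |336.1 − 319.1| / 41.0 = 0.4146
Set Φ(δ − 2.054) = 0.8; then δ − 2.054 = Φ⁻¹(0.8) = 0.842, giving δ = 2.895.
δ = d·√(n/2) ⇒ n = 2(δ/d)² = 2 × (2.895 / 0.4146)² = 97.52.
Rounding up, n = 98 per group.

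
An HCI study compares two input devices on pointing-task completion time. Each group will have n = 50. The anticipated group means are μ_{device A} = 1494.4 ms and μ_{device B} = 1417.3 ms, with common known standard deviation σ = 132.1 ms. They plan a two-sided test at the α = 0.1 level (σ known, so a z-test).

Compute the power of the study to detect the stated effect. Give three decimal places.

Power ≈ 0.899

Standardized effect: d = |μ_{device A} − μ_{device B}| / σ = |1494.4 − 1417.3| / 132.1 = 0.5836
Noncentrality parameter: δ = d·√(n/2) = 0.5836 × √(50/2) = 2.9182
Critical value for a two-sided test at α = 0.1: z_{α/2} = 1.645.
Power = Φ(δ − 1.645) + Φ(−δ − 1.645) = Φ(1.273) + Φ(-4.563) = 0.8986 + 0.0000 = 0.8986.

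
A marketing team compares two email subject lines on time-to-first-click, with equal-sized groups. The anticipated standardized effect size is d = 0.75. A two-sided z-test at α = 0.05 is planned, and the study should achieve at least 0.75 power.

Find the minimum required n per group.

Set Φ(δ − 1.960) = 0.75; then δ − 1.960 = Φ⁻¹(0.75) = 0.674, giving δ = 2.634.
(Ignoring the negligible lower-tail rejection probability gives the usual closed-form inversion.)
δ = d·√(n/2) ⇒ n = 2(δ/d)² = 2 × (2.634 / 0.75)² = 24.68.
Round up to the next whole unit.

n = 25 per group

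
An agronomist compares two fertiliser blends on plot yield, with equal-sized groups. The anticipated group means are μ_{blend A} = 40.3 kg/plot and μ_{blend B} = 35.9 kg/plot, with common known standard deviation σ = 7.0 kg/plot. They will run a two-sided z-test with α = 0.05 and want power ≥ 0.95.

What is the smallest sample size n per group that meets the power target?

Standardized effect: d = |μ_{blend A} − μ_{blend B}| / σ = |40.3 − 35.9| / 7.0 = 0.6286
For power 0.95 need Φ(δ − z_{0.025}) = 0.95, so δ = z_{0.025} + z_{0.05} = 1.960 + 1.645 = 3.605.
(Ignoring the negligible lower-tail rejection probability gives the usual closed-form inversion.)
δ = d·√(n/2) ⇒ n = 2(δ/d)² = 2 × (3.605 / 0.6286)² = 65.78.
Rounding up, n = 66 per group.

n = 66 per group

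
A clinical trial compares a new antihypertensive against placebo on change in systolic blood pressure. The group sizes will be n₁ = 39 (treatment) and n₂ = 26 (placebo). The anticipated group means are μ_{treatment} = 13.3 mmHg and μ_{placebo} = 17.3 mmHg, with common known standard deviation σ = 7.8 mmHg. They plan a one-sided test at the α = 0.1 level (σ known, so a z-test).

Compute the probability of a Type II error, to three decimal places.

Standardized effect: d = |μ_{treatment} − μ_{placebo}| / σ = |13.3 − 17.3| / 7.8 = 0.5128
Noncentrality parameter: δ = d / √(1/n₁ + 1/n₂) = 0.5128 / √(1/39 + 1/26) = 2.0255
One-sided α = 0.1 → critical value z_{0.1} = 1.282.
Power = Φ(δ − 1.282) = Φ(0.744) = 0.7715.
Type II error: β = 1 − power = 1 − 0.7715 = 0.2285.

β ≈ 0.228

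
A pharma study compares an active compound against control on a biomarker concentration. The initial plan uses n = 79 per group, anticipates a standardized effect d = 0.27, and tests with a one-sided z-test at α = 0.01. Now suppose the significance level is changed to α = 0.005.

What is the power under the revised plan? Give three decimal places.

Power ≈ 0.190

δ = d·√(n/2) = 0.27 × √(79/2) = 1.6969 (unchanged). New critical value: z_{0.005} = 2.576.
Revised power = P(Z > 2.576 − δ) = Φ(-0.879) = 0.1897.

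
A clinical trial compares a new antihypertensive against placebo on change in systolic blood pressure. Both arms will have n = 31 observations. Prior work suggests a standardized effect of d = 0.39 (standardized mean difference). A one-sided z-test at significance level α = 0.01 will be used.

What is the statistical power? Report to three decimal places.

Power ≈ 0.214

Noncentrality parameter: δ = d·√(n/2) = 0.39 × √(31/2) = 1.5354
Critical value for a one-sided test at α = 0.01: z_α = 2.326.
Power = Φ(δ − 2.326) = Φ(-0.791) = 0.2145.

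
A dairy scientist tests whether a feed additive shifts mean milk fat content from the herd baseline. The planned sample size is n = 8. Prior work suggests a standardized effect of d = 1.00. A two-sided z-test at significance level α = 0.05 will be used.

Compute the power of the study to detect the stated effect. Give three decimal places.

Noncentrality parameter: δ = d·√n = 1.00 × √8 = 2.8284
Two-sided α = 0.05 → critical value z_{0.025} = 1.960.
Power = Φ(δ − 1.960) + Φ(−δ − 1.960) = Φ(0.868) + Φ(-4.788) = 0.8074 + 0.0000 = 0.8074.

Power ≈ 0.807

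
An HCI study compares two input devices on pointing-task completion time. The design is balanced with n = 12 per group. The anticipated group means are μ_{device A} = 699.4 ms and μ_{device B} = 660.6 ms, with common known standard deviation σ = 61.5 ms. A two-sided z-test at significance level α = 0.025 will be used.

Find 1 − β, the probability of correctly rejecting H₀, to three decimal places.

Standardized effect: d = |μ_{device A} − μ_{device B}| / σ = |699.4 − 660.6| / 61.5 = 0.6309
Noncentrality parameter: λ = d·√(n/2) = 0.6309 × √(12/2) = 1.5454
Two-sided α = 0.025 → critical value z_{0.0125} = 2.241.
Power = Φ(λ − 2.241) + Φ(−λ − 2.241) = Φ(-0.696) + Φ(-3.787) = 0.2432 + 0.0001 = 0.2433.

Power ≈ 0.243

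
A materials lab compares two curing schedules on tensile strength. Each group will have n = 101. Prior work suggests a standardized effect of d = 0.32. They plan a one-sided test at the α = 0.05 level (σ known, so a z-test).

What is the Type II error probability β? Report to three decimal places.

Noncentrality parameter: δ = d·√(n/2) = 0.32 × √(101/2) = 2.2740
Critical value for a one-sided test at α = 0.05: z_α = 1.645.
Power = P(Z > 1.645 − δ) = Φ(0.629) = 0.7354.
Type II error: β = 1 − power = 1 − 0.7354 = 0.2646.

β ≈ 0.265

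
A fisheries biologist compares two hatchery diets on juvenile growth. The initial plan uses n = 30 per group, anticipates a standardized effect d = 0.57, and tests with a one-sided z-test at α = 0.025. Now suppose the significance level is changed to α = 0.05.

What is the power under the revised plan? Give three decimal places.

Power ≈ 0.713

δ = d·√(n/2) = 0.57 × √(30/2) = 2.2076 (unchanged). New critical value: z_{0.05} = 1.645.
Revised power = P(Z > 1.645 − δ) = Φ(0.563) = 0.7132.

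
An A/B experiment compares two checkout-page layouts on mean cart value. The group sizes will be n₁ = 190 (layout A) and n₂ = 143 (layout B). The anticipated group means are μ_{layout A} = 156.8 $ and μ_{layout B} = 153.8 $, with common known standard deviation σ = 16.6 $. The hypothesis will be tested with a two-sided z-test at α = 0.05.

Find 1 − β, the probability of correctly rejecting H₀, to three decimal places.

Standardized effect: d = |μ_{layout A} − μ_{layout B}| / σ = |156.8 − 153.8| / 16.6 = 0.1807
Noncentrality parameter: δ = d / √(1/n₁ + 1/n₂) = 0.1807 / √(1/190 + 1/143) = 1.6324
Two-sided α = 0.05 → critical value z_{0.025} = 1.960.
Power = Φ(δ − 1.960) + Φ(−δ − 1.960) = Φ(-0.328) + Φ(-3.592) = 0.3716 + 0.0002 = 0.3718.

Power ≈ 0.372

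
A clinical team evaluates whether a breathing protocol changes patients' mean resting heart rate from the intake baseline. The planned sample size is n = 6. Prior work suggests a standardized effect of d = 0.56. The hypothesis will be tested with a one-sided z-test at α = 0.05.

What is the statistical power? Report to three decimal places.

Noncentrality parameter: δ = d·√n = 0.56 × √6 = 1.3717
Critical value for a one-sided test at α = 0.05: z_α = 1.645.
Power = Φ(δ − 1.645) = Φ(-0.273) = 0.3924.

Power ≈ 0.392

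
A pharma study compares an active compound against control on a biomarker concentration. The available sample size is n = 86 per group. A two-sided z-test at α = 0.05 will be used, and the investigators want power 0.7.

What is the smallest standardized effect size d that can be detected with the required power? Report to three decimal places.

d ≈ 0.379

Need Φ(δ − 1.960) = 0.7, so δ = 1.960 + 0.524 = 2.484.
(The second rejection-region term Φ(−δ − z_{α/2}) is negligible and dropped.)
δ = d·√(n/2) ⇒ d = δ/√(n/2) = 2.484/√(86/2) = 0.3789.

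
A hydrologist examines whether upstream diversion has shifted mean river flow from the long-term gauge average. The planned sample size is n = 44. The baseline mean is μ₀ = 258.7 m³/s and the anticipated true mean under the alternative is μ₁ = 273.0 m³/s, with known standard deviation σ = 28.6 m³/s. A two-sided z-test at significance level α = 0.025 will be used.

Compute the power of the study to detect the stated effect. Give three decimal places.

Power ≈ 0.859

Standardized effect: d = |μ₁ − μ₀| / σ = |273.0 − 258.7| / 28.6 = 0.5000
Noncentrality parameter: δ = d·√n = 0.5000 × √44 = 3.3166
Two-sided α = 0.025 → critical value z_{0.0125} = 2.241.
Power = Φ(δ − 2.241) + Φ(−δ − 2.241) = Φ(1.075) + Φ(-5.558) = 0.8589 + 0.0000 = 0.8589.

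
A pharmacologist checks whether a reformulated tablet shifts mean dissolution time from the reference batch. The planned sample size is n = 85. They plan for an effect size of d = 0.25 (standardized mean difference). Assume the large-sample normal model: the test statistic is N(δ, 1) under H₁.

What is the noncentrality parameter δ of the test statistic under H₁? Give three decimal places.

δ ≈ 2.305

δ = d·√n = 0.25 × √85 = 2.3049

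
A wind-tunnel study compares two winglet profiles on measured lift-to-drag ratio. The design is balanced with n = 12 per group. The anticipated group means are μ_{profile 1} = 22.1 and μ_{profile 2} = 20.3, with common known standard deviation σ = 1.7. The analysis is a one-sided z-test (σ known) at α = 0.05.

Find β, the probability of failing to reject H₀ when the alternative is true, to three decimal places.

β ≈ 0.171

Standardized effect: d = |μ_{profile 1} − μ_{profile 2}| / σ = |22.1 − 20.3| / 1.7 = 1.0588
Noncentrality parameter: δ = d·√(n/2) = 1.0588 × √(12/2) = 2.5936
Critical value for a one-sided test at α = 0.05: z_α = 1.645.
Power = P(Z > 1.645 − δ) = Φ(0.949) = 0.8286.
Type II error: β = 1 − power = 1 − 0.8286 = 0.1714.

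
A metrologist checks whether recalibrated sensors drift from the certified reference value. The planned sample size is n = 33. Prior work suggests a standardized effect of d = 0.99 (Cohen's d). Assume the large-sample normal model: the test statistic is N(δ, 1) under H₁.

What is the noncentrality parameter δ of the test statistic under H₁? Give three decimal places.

The noncentrality parameter scales effect size by the design's sample-size factor: δ = d·√n = 0.99 × √33 = 5.6871

δ ≈ 5.687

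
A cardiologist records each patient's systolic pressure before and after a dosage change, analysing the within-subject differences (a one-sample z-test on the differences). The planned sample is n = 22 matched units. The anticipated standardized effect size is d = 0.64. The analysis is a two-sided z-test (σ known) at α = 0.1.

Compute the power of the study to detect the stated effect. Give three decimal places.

Power ≈ 0.913

Noncentrality parameter: δ = d·√n = 0.64 × √22 = 3.0019
Critical value for a two-sided test at α = 0.1: z_{α/2} = 1.645.
Power = Φ(δ − 1.645) + Φ(−δ − 1.645) = Φ(1.357) + Φ(-4.647) = 0.9126 + 0.0000 = 0.9126.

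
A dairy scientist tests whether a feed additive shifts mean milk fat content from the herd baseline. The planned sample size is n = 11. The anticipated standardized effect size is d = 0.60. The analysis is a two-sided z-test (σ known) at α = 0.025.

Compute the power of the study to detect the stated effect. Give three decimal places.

Noncentrality parameter: δ = d·√n = 0.60 × √11 = 1.9900
Critical value for a two-sided test at α = 0.025: z_{α/2} = 2.241.
Power = Φ(δ − 2.241) + Φ(−δ − 2.241) = Φ(-0.251) + Φ(-4.231) = 0.4007 + 0.0000 = 0.4008.

Power ≈ 0.401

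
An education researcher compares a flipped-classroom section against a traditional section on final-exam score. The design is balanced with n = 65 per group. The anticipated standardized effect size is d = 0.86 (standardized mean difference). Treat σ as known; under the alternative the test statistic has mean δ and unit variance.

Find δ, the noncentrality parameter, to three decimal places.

δ = d·√(n/2) = 0.86 × √(65/2) = 4.9028

δ ≈ 4.903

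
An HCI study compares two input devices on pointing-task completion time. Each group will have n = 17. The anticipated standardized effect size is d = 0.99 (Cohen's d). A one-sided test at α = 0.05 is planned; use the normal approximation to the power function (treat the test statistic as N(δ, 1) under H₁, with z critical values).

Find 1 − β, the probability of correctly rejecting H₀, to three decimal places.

Power ≈ 0.893

Noncentrality parameter: δ = d·√(n/2) = 0.99 × √(17/2) = 2.8863
Critical value for a one-sided test at α = 0.05: z_α = 1.645.
Power = Φ(δ − 1.645) = Φ(1.241) = 0.8928.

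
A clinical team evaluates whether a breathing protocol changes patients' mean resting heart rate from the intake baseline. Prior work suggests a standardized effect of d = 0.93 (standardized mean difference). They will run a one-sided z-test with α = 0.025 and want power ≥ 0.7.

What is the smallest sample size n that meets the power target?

Set Φ(δ − 1.960) = 0.7; then δ − 1.960 = Φ⁻¹(0.7) = 0.524, giving δ = 2.484.
δ = d·√n ⇒ n = (δ/d)² = (2.484 / 0.93)² = 7.14.
Rounding up, n = 8.

n = 8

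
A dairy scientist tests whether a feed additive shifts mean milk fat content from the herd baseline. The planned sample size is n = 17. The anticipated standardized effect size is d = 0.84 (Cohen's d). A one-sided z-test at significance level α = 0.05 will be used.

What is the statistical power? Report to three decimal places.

Power ≈ 0.966

Noncentrality parameter: δ = d·√n = 0.84 × √17 = 3.4634
One-sided α = 0.05 → critical value z_{0.05} = 1.645.
Power = P(Z > 1.645 − δ) = Φ(1.819) = 0.9655.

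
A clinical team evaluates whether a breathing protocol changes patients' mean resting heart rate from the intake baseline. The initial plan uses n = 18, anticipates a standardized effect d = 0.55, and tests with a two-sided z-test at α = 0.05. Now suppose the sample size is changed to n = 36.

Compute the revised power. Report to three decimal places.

With n = 36: δ = d·√n = 0.55 × √36 = 3.3000. Critical value z_{0.025} = 1.960.
Revised power = Φ(δ − 1.960) + Φ(−δ − 1.960) = Φ(1.340) + Φ(-5.260) = 0.9099 + 0.0000 = 0.9099.

Power ≈ 0.910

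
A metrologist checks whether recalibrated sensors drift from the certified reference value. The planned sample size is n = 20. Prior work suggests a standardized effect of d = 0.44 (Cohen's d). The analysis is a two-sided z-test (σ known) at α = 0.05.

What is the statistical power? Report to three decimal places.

Noncentrality parameter: δ = d·√n = 0.44 × √20 = 1.9677
Critical value for a two-sided test at α = 0.05: z_{α/2} = 1.960.
Power = Φ(δ − 1.960) + Φ(−δ − 1.960) = Φ(0.008) + Φ(-3.928) = 0.5031 + 0.0000 = 0.5031.

Power ≈ 0.503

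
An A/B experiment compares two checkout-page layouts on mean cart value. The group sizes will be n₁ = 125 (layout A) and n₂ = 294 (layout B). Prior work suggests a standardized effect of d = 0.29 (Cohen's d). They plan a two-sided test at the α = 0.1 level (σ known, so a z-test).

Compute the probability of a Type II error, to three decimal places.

β ≈ 0.142

Noncentrality parameter: δ = d / √(1/n₁ + 1/n₂) = 0.29 / √(1/125 + 1/294) = 2.7159
Two-sided α = 0.1 → critical value z_{0.05} = 1.645.
Power = Φ(δ − 1.645) + Φ(−δ − 1.645) = Φ(1.071) + Φ(-4.361) = 0.8579 + 0.0000 = 0.8579.
Type II error: β = 1 − power = 1 − 0.8579 = 0.1421.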